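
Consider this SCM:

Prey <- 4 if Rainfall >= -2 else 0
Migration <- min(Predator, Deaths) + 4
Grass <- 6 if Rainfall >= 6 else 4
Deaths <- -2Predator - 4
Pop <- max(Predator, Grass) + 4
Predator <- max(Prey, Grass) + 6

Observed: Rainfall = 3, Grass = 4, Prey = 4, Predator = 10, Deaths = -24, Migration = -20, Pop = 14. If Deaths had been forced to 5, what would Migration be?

9

The intervention breaks the incoming arrows to Deaths: Deaths <- -2Predator - 4 no longer applies, and Deaths = 5.
Grass = 6 if Rainfall >= 6 else 4  [with Rainfall=3]  = 4
Prey = 4 if Rainfall >= -2 else 0  [with Rainfall=3]  = 4
Predator = max(Prey, Grass) + 6  [with Prey=4, Grass=4]  = 10
Migration = min(Predator, Deaths) + 4  [with Predator=10, Deaths=5]  = 9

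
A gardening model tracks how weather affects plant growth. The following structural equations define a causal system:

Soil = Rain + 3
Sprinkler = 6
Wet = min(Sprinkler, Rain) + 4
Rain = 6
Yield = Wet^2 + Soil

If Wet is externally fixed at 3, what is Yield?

Intervening sets Wet = 3 and removes its equation (Wet = min(Sprinkler, Rain) + 4).
Soil = Rain + 3  [with Rain=6]  = 9
Yield = Wet^2 + Soil  [with Wet=3, Soil=9]  = 18

18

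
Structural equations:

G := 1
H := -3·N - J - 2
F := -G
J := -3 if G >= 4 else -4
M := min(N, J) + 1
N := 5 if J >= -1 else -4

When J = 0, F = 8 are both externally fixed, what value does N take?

The joint intervention fixes J = 0, F = 8, removing each variable's own equation.
N = 5 if J >= -1 else -4  [with J=0]  = 5

5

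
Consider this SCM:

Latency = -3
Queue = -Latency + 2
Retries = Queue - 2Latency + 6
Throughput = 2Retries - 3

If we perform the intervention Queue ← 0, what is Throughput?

21

Under do(Queue=0), the mechanism Queue = -Latency + 2 is discarded; Queue is fixed at 0.
Retries = Queue - 2Latency + 6  [with Queue=0, Latency=-3]  = 12
Throughput = 2Retries - 3  [with Retries=12]  = 21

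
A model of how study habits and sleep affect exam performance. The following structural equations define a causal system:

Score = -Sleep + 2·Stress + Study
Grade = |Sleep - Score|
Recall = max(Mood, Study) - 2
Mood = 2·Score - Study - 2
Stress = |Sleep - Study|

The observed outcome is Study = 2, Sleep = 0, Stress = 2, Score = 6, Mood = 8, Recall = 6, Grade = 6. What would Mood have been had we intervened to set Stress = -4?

do(Stress=-4) replaces the equation Stress = |Sleep - Study| with the constant Stress = -4.
Score = -Sleep + 2·Stress + Study  [with Sleep=0, Stress=-4, Study=2]  = -6
Mood = 2·Score - Study - 2  [with Score=-6, Study=2]  = -16

-16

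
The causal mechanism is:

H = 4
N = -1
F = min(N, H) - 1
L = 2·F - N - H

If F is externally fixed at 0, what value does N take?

Under do(F=0), the mechanism F = min(N, H) - 1 is discarded; F is fixed at 0.
Since N is not a descendant of the intervened variable, it is unaffected.

-1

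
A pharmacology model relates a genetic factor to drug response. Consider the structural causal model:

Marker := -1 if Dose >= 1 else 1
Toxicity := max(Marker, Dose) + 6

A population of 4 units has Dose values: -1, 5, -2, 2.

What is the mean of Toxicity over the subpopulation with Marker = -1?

Observing Marker=-1 restricts to units where Marker's equation naturally yields -1: Dose ∈ {5, 2}. In that subpopulation Toxicity = 11, 8, mean 9.5.

9.5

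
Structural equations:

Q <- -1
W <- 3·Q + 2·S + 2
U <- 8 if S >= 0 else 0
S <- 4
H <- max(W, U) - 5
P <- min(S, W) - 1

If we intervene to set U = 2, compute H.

The intervention breaks the incoming arrows to U: U <- 8 if S >= 0 else 0 no longer applies, and U = 2.
W = 3·Q + 2·S + 2  [with Q=-1, S=4]  = 7
H = max(W, U) - 5  [with W=7, U=2]  = 2

2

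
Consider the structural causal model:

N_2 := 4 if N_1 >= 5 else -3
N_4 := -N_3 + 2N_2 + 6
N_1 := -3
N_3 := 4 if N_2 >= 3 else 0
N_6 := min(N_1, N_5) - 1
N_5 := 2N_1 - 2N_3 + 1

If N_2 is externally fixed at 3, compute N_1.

Under do(N_2=3), the mechanism N_2 := 4 if N_1 >= 5 else -3 is discarded; N_2 is fixed at 3.
N_1 is not downstream of the intervention, so its value is determined by the original equations.

-3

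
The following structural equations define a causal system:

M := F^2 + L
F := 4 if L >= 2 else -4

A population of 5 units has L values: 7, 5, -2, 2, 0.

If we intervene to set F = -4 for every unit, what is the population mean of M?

Every unit gets F=-4 under the intervention. M values become 23, 21, 14, 18, 16; E[M|do(F=-4)] = 18.4.

18.4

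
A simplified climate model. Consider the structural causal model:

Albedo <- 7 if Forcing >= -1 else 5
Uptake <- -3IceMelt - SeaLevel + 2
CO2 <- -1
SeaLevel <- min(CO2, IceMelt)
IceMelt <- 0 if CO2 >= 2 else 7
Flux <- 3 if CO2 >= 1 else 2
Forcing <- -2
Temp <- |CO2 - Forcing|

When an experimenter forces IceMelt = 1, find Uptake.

0

do(IceMelt=1) replaces the equation IceMelt <- 0 if CO2 >= 2 else 7 with the constant IceMelt = 1.
SeaLevel = min(CO2, IceMelt)  [with CO2=-1, IceMelt=1]  = -1
Uptake = -3IceMelt - SeaLevel + 2  [with IceMelt=1, SeaLevel=-1]  = 0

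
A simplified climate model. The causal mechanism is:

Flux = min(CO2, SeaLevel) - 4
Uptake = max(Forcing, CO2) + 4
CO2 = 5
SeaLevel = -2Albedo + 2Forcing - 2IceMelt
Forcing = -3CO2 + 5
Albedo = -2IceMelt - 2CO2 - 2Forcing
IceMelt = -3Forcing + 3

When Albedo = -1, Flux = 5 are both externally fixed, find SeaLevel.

-84

Setting Albedo = -1, Flux = 5 by intervention discards those variables' equations.
Forcing = -3CO2 + 5  [with CO2=5]  = -10
IceMelt = -3Forcing + 3  [with Forcing=-10]  = 33
SeaLevel = -2Albedo + 2Forcing - 2IceMelt  [with Albedo=-1, Forcing=-10, IceMelt=33]  = -84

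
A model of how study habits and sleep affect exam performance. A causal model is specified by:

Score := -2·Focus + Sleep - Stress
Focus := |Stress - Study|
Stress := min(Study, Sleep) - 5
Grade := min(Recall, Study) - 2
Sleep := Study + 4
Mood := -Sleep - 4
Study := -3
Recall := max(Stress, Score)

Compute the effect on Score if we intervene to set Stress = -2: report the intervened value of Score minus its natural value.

do(Stress=-2) replaces the equation Stress := min(Study, Sleep) - 5 with the constant Stress = -2.
Sleep = Study + 4  [with Study=-3]  = 1
Focus = |Stress - Study|  [with Stress=-2, Study=-3]  = 1
Score = -2·Focus + Sleep - Stress  [with Focus=1, Sleep=1, Stress=-2]  = 1
Without intervention: Sleep = Study + 4  [with Study=-3]  = 1; Stress = min(Study, Sleep) - 5  [with Study=-3, Sleep=1]  = -8; Focus = |Stress - Study|  [with Stress=-8, Study=-3]  = 5; Score = -2·Focus + Sleep - Stress  [with Focus=5, Sleep=1, Stress=-8]  = -1.
Change = 1 − (-1) = 2.

2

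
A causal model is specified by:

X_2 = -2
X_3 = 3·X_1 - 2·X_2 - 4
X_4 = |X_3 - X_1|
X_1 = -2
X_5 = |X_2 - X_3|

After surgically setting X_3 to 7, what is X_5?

9

do(X_3=7) replaces the equation X_3 = 3·X_1 - 2·X_2 - 4 with the constant X_3 = 7.
X_5 = |X_2 - X_3|  [with X_2=-2, X_3=7]  = 9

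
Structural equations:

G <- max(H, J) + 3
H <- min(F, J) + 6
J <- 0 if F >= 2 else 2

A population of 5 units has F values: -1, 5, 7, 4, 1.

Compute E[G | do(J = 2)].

do(J=2) breaks J's dependence on F. With J=2 fixed, G across the units is 8, 11, 11, 11, 10, mean 10.2.

10.2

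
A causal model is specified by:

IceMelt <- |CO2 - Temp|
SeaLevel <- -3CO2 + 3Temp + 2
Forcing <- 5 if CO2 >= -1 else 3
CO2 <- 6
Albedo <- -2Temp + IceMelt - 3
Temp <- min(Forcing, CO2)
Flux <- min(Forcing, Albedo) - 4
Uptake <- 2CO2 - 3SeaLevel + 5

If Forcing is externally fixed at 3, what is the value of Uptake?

38

do(Forcing=3) replaces the equation Forcing <- 5 if CO2 >= -1 else 3 with the constant Forcing = 3.
Temp = min(Forcing, CO2)  [with Forcing=3, CO2=6]  = 3
SeaLevel = -3CO2 + 3Temp + 2  [with CO2=6, Temp=3]  = -7
Uptake = 2CO2 - 3SeaLevel + 5  [with CO2=6, SeaLevel=-7]  = 38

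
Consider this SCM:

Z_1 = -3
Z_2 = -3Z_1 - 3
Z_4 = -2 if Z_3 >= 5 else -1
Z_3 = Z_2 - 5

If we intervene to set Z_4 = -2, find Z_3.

Under do(Z_4=-2), the mechanism Z_4 = -2 if Z_3 >= 5 else -1 is discarded; Z_4 is fixed at -2.
Since Z_3 is not a descendant of the intervened variable, it is unaffected.
Z_2 = -3Z_1 - 3  [with Z_1=-3]  = 6
Z_3 = Z_2 - 5  [with Z_2=6]  = 1

1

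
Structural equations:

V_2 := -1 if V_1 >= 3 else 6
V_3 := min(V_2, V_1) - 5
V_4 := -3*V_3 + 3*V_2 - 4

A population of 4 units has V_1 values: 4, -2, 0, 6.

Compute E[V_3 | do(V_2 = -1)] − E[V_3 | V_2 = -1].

-0.25

Under do(V_2=-1), V_2's equation is replaced by V_2=-1 for every unit. Per-unit V_3: -6, -7, -6, -6. Mean = -6.25.
Observing V_2=-1 restricts to units where V_2's equation naturally yields -1: V_1 ∈ {4, 6}. In that subpopulation V_3 = -6, -6, mean -6.
Difference = -6.25 − (-6) = -0.25.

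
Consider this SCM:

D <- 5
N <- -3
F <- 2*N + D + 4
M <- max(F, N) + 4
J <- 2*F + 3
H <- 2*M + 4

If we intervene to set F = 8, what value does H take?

28

The intervention breaks the incoming arrows to F: F <- 2*N + D + 4 no longer applies, and F = 8.
M = max(F, N) + 4  [with F=8, N=-3]  = 12
H = 2*M + 4  [with M=12]  = 28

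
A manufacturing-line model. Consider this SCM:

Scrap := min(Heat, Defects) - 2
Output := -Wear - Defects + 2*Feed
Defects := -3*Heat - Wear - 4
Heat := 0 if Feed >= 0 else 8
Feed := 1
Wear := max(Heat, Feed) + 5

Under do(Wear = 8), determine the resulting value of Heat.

Under do(Wear=8), the mechanism Wear := max(Heat, Feed) + 5 is discarded; Wear is fixed at 8.
Since Heat is not a descendant of the intervened variable, it is unaffected.
Heat = 0 if Feed >= 0 else 8  [with Feed=1]  = 0

0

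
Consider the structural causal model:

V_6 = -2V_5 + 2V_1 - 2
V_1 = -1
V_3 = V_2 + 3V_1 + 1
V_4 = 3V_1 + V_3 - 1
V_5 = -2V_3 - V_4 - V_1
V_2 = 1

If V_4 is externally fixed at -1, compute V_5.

Intervening sets V_4 = -1 and removes its equation (V_4 = 3V_1 + V_3 - 1).
V_3 = V_2 + 3V_1 + 1  [with V_2=1, V_1=-1]  = -1
V_5 = -2V_3 - V_4 - V_1  [with V_3=-1, V_4=-1, V_1=-1]  = 4

4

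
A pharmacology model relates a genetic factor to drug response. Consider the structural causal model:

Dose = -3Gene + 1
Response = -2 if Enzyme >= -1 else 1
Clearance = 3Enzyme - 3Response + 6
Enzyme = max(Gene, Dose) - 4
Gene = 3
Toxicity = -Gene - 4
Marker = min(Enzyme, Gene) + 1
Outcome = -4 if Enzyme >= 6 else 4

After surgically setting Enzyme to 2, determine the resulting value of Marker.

3

The intervention breaks the incoming arrows to Enzyme: Enzyme = max(Gene, Dose) - 4 no longer applies, and Enzyme = 2.
Marker = min(Enzyme, Gene) + 1  [with Enzyme=2, Gene=3]  = 3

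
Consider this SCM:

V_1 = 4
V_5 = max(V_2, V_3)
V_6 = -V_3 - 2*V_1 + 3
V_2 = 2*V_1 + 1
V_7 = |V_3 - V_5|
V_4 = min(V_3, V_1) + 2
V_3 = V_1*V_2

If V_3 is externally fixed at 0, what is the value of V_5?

do(V_3=0) replaces the equation V_3 = V_1*V_2 with the constant V_3 = 0.
V_2 = 2*V_1 + 1  [with V_1=4]  = 9
V_5 = max(V_2, V_3)  [with V_2=9, V_3=0]  = 9

9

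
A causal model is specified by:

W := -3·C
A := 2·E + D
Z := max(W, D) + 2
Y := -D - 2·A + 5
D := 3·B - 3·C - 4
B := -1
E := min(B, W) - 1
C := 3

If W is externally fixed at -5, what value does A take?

Under do(W=-5), the mechanism W := -3·C is discarded; W is fixed at -5.
D = 3·B - 3·C - 4  [with B=-1, C=3]  = -16
E = min(B, W) - 1  [with B=-1, W=-5]  = -6
A = 2·E + D  [with E=-6, D=-16]  = -28

-28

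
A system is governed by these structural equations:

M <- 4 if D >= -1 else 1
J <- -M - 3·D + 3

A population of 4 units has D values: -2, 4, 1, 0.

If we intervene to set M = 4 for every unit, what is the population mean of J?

The intervention sets M=4 in all 4 units regardless of D. Recomputing J per unit gives 5, -13, -4, -1; average -3.25.

-3.25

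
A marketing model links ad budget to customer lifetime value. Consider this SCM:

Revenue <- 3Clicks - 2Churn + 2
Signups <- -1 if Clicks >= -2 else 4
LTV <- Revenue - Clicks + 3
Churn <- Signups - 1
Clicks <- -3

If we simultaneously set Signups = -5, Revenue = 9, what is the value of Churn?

The joint intervention fixes Signups = -5, Revenue = 9, removing each variable's own equation.
Churn = Signups - 1  [with Signups=-5]  = -6

-6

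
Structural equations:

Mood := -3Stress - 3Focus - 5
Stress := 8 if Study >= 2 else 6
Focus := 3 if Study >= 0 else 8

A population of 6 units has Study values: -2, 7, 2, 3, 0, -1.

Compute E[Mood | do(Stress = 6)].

The intervention sets Stress=6 in all 6 units regardless of Study. Recomputing Mood per unit gives -47, -32, -32, -32, -32, -47; average -37.

-37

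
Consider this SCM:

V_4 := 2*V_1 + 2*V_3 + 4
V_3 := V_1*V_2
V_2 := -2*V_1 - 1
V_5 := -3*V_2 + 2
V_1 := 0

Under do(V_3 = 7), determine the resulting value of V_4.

The intervention breaks the incoming arrows to V_3: V_3 := V_1*V_2 no longer applies, and V_3 = 7.
V_4 = 2*V_1 + 2*V_3 + 4  [with V_1=0, V_3=7]  = 18

18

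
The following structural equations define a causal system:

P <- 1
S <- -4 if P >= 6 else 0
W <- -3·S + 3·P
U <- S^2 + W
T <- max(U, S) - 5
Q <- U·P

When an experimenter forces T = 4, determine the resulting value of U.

3

The intervention breaks the incoming arrows to T: T <- max(U, S) - 5 no longer applies, and T = 4.
Since U is not a descendant of the intervened variable, it is unaffected.
S = -4 if P >= 6 else 0  [with P=1]  = 0
W = -3·S + 3·P  [with S=0, P=1]  = 3
U = S^2 + W  [with S=0, W=3]  = 3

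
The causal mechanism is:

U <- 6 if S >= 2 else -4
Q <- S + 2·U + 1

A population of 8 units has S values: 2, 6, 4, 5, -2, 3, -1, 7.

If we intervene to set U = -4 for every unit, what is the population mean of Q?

-4

Every unit gets U=-4 under the intervention. Q values become -5, -1, -3, -2, -9, -4, -8, 0; E[Q|do(U=-4)] = -4.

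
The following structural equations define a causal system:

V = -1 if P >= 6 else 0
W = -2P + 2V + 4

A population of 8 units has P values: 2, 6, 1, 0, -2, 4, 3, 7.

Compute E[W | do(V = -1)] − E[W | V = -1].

do(V=-1) breaks V's dependence on P. With V=-1 fixed, W across the units is -2, -10, 0, 2, 6, -6, -4, -12, mean -3.25.
Observing V=-1 restricts to units where V's equation naturally yields -1: P ∈ {6, 7}. In that subpopulation W = -10, -12, mean -11.
Difference = -3.25 − (-11) = 7.75.

7.75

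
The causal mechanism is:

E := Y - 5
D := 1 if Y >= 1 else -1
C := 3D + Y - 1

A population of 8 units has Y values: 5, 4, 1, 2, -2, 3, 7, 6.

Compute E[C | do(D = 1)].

Every unit gets D=1 under the intervention. C values become 7, 6, 3, 4, 0, 5, 9, 8; E[C|do(D=1)] = 5.25.

5.25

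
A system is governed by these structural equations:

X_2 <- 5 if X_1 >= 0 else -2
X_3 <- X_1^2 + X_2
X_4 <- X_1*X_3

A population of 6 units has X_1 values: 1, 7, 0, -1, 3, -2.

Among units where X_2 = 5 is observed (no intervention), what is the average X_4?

E[X_4|X_2=5] averages over only the 4 units with X_2=5 (X_1 = 1, 7, 0, 3): X_4 = 6, 378, 0, 42, mean 106.5.

106.5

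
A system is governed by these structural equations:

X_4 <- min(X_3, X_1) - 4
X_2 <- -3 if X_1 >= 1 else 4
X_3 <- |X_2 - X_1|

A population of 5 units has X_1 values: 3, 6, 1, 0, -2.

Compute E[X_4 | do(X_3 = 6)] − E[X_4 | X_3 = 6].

1.1

do(X_3=6) breaks X_3's dependence on X_1. With X_3=6 fixed, X_4 across the units is -1, 2, -3, -4, -6, mean -2.4.
Observing X_3=6 restricts to units where X_3's equation naturally yields 6: X_1 ∈ {3, -2}. In that subpopulation X_4 = -1, -6, mean -3.5.
Difference = -2.4 − (-3.5) = 1.1.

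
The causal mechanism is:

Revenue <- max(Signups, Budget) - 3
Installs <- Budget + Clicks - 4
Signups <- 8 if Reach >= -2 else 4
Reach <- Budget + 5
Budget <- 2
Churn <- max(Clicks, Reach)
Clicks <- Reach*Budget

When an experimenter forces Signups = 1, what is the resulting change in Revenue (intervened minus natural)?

-6

Under do(Signups=1), the mechanism Signups <- 8 if Reach >= -2 else 4 is discarded; Signups is fixed at 1.
Revenue = max(Signups, Budget) - 3  [with Signups=1, Budget=2]  = -1
Without intervention: Reach = Budget + 5  [with Budget=2]  = 7; Signups = 8 if Reach >= -2 else 4  [with Reach=7]  = 8; Revenue = max(Signups, Budget) - 3  [with Signups=8, Budget=2]  = 5.
Change = -1 − 5 = -6.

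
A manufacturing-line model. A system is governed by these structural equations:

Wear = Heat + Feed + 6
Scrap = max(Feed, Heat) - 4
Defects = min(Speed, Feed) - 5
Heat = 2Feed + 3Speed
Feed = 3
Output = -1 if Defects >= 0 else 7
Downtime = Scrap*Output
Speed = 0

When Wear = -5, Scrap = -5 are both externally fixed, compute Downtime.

Under do(Wear = -5, Scrap = -5), each intervened variable's structural equation is replaced by its fixed value.
Defects = min(Speed, Feed) - 5  [with Speed=0, Feed=3]  = -5
Output = -1 if Defects >= 0 else 7  [with Defects=-5]  = 7
Downtime = Scrap*Output  [with Scrap=-5, Output=7]  = -35

-35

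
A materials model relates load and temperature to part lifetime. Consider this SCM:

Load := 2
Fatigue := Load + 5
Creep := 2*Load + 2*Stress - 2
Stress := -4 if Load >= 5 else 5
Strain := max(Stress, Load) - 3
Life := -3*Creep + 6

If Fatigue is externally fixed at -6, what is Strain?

do(Fatigue=-6) replaces the equation Fatigue := Load + 5 with the constant Fatigue = -6.
Strain is not downstream of the intervention, so its value is determined by the original equations.
Stress = -4 if Load >= 5 else 5  [with Load=2]  = 5
Strain = max(Stress, Load) - 3  [with Stress=5, Load=2]  = 2

2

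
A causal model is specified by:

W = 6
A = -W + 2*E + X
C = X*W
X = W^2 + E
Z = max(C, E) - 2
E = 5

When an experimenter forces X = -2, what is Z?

3

The intervention breaks the incoming arrows to X: X = W^2 + E no longer applies, and X = -2.
C = X*W  [with X=-2, W=6]  = -12
Z = max(C, E) - 2  [with C=-12, E=5]  = 3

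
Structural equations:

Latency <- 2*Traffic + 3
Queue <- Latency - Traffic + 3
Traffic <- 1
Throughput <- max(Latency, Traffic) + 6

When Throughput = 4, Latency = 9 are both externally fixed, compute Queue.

Setting Throughput = 4, Latency = 9 by intervention discards those variables' equations.
Queue = Latency - Traffic + 3  [with Latency=9, Traffic=1]  = 11

11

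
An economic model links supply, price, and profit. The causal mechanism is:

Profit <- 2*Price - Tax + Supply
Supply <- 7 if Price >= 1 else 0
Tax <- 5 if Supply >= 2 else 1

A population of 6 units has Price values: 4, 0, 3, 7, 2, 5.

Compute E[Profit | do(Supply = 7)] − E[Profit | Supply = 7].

The intervention sets Supply=7 in all 6 units regardless of Price. Recomputing Profit per unit gives 10, 2, 8, 16, 6, 12; average 9.
Observing Supply=7 restricts to units where Supply's equation naturally yields 7: Price ∈ {4, 3, 7, 2, 5}. In that subpopulation Profit = 10, 8, 16, 6, 12, mean 10.4.
Difference = 9 − 10.4 = -1.4.

-1.4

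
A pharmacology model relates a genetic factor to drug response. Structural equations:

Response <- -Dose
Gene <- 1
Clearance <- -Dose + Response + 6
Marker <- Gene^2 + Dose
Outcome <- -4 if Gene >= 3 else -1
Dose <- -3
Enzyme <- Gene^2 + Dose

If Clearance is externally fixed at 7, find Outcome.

Intervening sets Clearance = 7 and removes its equation (Clearance <- -Dose + Response + 6).
No directed path runs from Clearance to Outcome, so Outcome keeps its natural value.
Outcome = -4 if Gene >= 3 else -1  [with Gene=1]  = -1

-1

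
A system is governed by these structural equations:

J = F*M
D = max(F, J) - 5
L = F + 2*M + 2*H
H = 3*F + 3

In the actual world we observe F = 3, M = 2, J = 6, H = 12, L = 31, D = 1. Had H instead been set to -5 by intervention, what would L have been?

-3

Intervening sets H = -5 and removes its equation (H = 3*F + 3).
L = F + 2*M + 2*H  [with F=3, M=2, H=-5]  = -3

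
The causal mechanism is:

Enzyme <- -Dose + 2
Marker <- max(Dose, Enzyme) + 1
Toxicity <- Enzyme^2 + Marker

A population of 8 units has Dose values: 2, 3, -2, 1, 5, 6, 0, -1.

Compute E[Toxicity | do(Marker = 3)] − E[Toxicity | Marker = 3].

5

Under do(Marker=3), Marker's equation is replaced by Marker=3 for every unit. Per-unit Toxicity: 3, 4, 19, 4, 12, 19, 7, 12. Mean = 10.
Observing Marker=3 restricts to units where Marker's equation naturally yields 3: Dose ∈ {2, 0}. In that subpopulation Toxicity = 3, 7, mean 5.
Difference = 10 − 5 = 5.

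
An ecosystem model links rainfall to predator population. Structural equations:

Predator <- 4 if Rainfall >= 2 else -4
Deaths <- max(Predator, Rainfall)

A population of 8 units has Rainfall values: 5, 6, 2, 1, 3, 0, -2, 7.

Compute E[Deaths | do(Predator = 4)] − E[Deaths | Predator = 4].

-0.45

do(Predator=4) breaks Predator's dependence on Rainfall. With Predator=4 fixed, Deaths across the units is 5, 6, 4, 4, 4, 4, 4, 7, mean 4.75.
Observing Predator=4 restricts to units where Predator's equation naturally yields 4: Rainfall ∈ {5, 6, 2, 3, 7}. In that subpopulation Deaths = 5, 6, 4, 4, 7, mean 5.2.
Difference = 4.75 − 5.2 = -0.45.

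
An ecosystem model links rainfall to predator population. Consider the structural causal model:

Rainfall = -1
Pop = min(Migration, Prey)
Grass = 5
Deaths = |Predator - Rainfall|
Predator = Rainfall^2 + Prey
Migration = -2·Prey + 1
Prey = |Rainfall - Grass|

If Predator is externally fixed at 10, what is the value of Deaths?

Intervening sets Predator = 10 and removes its equation (Predator = Rainfall^2 + Prey).
Deaths = |Predator - Rainfall|  [with Predator=10, Rainfall=-1]  = 11

11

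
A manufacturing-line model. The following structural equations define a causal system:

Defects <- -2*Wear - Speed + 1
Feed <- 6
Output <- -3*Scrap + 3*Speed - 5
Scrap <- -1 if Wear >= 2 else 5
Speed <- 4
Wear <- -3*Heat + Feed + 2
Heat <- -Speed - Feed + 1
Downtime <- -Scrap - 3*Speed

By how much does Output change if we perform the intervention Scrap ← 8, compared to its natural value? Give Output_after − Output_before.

Intervening sets Scrap = 8 and removes its equation (Scrap <- -1 if Wear >= 2 else 5).
Output = -3*Scrap + 3*Speed - 5  [with Scrap=8, Speed=4]  = -17
Without intervention: Heat = -Speed - Feed + 1  [with Speed=4, Feed=6]  = -9; Wear = -3*Heat + Feed + 2  [with Heat=-9, Feed=6]  = 35; Scrap = -1 if Wear >= 2 else 5  [with Wear=35]  = -1; Output = -3*Scrap + 3*Speed - 5  [with Scrap=-1, Speed=4]  = 10.
Change = -17 − 10 = -27.

-27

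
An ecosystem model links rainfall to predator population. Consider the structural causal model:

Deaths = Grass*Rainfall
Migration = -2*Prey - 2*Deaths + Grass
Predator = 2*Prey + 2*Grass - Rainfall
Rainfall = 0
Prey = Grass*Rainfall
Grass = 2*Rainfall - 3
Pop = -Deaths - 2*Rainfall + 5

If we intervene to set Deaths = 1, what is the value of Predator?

-6

The intervention breaks the incoming arrows to Deaths: Deaths = Grass*Rainfall no longer applies, and Deaths = 1.
Since Predator is not a descendant of the intervened variable, it is unaffected.
Grass = 2*Rainfall - 3  [with Rainfall=0]  = -3
Prey = Grass*Rainfall  [with Grass=-3, Rainfall=0]  = 0
Predator = 2*Prey + 2*Grass - Rainfall  [with Prey=0, Grass=-3, Rainfall=0]  = -6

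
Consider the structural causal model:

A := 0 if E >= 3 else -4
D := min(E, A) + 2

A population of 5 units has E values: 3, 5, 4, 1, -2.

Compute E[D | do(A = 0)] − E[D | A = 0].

Under do(A=0), A's equation is replaced by A=0 for every unit. Per-unit D: 2, 2, 2, 2, 0. Mean = 1.6.
Observing A=0 restricts to units where A's equation naturally yields 0: E ∈ {3, 5, 4}. In that subpopulation D = 2, 2, 2, mean 2.
Difference = 1.6 − 2 = -0.4.

-0.4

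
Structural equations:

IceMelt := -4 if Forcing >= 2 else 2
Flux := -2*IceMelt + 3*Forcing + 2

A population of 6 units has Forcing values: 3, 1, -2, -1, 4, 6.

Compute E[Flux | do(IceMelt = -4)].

do(IceMelt=-4) breaks IceMelt's dependence on Forcing. With IceMelt=-4 fixed, Flux across the units is 19, 13, 4, 7, 22, 28, mean 15.5.

15.5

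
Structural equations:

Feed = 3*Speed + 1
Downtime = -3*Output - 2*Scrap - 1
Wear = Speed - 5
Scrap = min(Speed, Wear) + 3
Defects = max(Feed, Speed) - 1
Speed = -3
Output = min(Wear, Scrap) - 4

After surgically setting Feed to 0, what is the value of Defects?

Under do(Feed=0), the mechanism Feed = 3*Speed + 1 is discarded; Feed is fixed at 0.
Defects = max(Feed, Speed) - 1  [with Feed=0, Speed=-3]  = -1

-1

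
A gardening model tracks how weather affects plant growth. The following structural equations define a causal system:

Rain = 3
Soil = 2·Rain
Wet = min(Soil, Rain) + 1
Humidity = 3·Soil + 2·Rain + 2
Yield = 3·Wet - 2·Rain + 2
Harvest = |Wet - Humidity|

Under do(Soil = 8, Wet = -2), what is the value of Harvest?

34

Under do(Soil = 8, Wet = -2), each intervened variable's structural equation is replaced by its fixed value.
Humidity = 3·Soil + 2·Rain + 2  [with Soil=8, Rain=3]  = 32
Harvest = |Wet - Humidity|  [with Wet=-2, Humidity=32]  = 34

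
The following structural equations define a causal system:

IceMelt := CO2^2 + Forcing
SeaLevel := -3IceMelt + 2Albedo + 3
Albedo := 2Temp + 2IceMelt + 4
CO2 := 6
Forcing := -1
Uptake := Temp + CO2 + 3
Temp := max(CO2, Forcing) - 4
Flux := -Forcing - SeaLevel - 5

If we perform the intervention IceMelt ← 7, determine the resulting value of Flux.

The intervention breaks the incoming arrows to IceMelt: IceMelt := CO2^2 + Forcing no longer applies, and IceMelt = 7.
Temp = max(CO2, Forcing) - 4  [with CO2=6, Forcing=-1]  = 2
Albedo = 2Temp + 2IceMelt + 4  [with Temp=2, IceMelt=7]  = 22
SeaLevel = -3IceMelt + 2Albedo + 3  [with IceMelt=7, Albedo=22]  = 26
Flux = -Forcing - SeaLevel - 5  [with Forcing=-1, SeaLevel=26]  = -30

-30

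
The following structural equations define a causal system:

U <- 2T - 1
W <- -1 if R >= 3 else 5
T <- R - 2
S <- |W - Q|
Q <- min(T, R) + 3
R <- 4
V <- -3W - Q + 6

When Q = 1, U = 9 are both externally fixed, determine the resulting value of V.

8

Setting Q = 1, U = 9 by intervention discards those variables' equations.
W = -1 if R >= 3 else 5  [with R=4]  = -1
V = -3W - Q + 6  [with W=-1, Q=1]  = 8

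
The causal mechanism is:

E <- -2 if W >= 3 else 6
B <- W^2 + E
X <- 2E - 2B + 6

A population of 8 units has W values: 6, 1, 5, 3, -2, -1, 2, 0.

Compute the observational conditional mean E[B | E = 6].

8

E[B|E=6] averages over only the 5 units with E=6 (W = 1, -2, -1, 2, 0): B = 7, 10, 7, 10, 6, mean 8.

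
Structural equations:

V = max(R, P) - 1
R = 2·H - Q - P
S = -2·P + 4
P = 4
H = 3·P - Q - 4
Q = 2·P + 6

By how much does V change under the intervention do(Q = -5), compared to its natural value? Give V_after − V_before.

23

Under do(Q=-5), the mechanism Q = 2·P + 6 is discarded; Q is fixed at -5.
H = 3·P - Q - 4  [with P=4, Q=-5]  = 13
R = 2·H - Q - P  [with H=13, Q=-5, P=4]  = 27
V = max(R, P) - 1  [with R=27, P=4]  = 26
Without intervention: Q = 2·P + 6  [with P=4]  = 14; H = 3·P - Q - 4  [with P=4, Q=14]  = -6; R = 2·H - Q - P  [with H=-6, Q=14, P=4]  = -30; V = max(R, P) - 1  [with R=-30, P=4]  = 3.
Change = 26 − 3 = 23.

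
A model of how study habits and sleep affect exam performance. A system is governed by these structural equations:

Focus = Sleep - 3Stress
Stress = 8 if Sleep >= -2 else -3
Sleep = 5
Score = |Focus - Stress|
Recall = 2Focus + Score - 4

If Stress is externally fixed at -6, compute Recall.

71

do(Stress=-6) replaces the equation Stress = 8 if Sleep >= -2 else -3 with the constant Stress = -6.
Focus = Sleep - 3Stress  [with Sleep=5, Stress=-6]  = 23
Score = |Focus - Stress|  [with Focus=23, Stress=-6]  = 29
Recall = 2Focus + Score - 4  [with Focus=23, Score=29]  = 71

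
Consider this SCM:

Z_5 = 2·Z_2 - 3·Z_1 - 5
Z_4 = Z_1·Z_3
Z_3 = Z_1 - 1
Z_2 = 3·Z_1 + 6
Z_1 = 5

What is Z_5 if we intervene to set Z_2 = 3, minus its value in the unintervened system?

do(Z_2=3) replaces the equation Z_2 = 3·Z_1 + 6 with the constant Z_2 = 3.
Z_5 = 2·Z_2 - 3·Z_1 - 5  [with Z_2=3, Z_1=5]  = -14
Without intervention: Z_2 = 3·Z_1 + 6  [with Z_1=5]  = 21; Z_5 = 2·Z_2 - 3·Z_1 - 5  [with Z_2=21, Z_1=5]  = 22.
Change = -14 − 22 = -36.

-36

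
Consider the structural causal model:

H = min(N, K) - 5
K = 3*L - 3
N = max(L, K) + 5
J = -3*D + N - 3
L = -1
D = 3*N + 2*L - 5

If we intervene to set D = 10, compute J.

Under do(D=10), the mechanism D = 3*N + 2*L - 5 is discarded; D is fixed at 10.
K = 3*L - 3  [with L=-1]  = -6
N = max(L, K) + 5  [with L=-1, K=-6]  = 4
J = -3*D + N - 3  [with D=10, N=4]  = -29

-29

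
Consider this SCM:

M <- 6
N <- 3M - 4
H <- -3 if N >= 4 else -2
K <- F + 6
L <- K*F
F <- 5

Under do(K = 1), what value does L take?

5

The intervention breaks the incoming arrows to K: K <- F + 6 no longer applies, and K = 1.
L = K*F  [with K=1, F=5]  = 5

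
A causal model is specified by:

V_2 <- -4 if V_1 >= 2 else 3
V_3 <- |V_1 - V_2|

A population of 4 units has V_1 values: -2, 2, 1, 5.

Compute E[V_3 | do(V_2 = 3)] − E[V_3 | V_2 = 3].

-1

Every unit gets V_2=3 under the intervention. V_3 values become 5, 1, 2, 2; E[V_3|do(V_2=3)] = 2.5.
E[V_3|V_2=3] averages over only the 2 units with V_2=3 (V_1 = -2, 1): V_3 = 5, 2, mean 3.5.
Difference = 2.5 − 3.5 = -1.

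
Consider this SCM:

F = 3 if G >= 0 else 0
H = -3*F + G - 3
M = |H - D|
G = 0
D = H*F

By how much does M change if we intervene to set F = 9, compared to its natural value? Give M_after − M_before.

do(F=9) replaces the equation F = 3 if G >= 0 else 0 with the constant F = 9.
H = -3*F + G - 3  [with F=9, G=0]  = -30
D = H*F  [with H=-30, F=9]  = -270
M = |H - D|  [with H=-30, D=-270]  = 240
Without intervention: F = 3 if G >= 0 else 0  [with G=0]  = 3; H = -3*F + G - 3  [with F=3, G=0]  = -12; D = H*F  [with H=-12, F=3]  = -36; M = |H - D|  [with H=-12, D=-36]  = 24.
Change = 240 − 24 = 216.

216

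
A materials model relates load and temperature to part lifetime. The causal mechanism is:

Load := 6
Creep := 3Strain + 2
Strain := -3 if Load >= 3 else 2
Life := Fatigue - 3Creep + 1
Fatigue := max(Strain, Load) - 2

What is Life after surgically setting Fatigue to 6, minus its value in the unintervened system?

Intervening sets Fatigue = 6 and removes its equation (Fatigue := max(Strain, Load) - 2).
Strain = -3 if Load >= 3 else 2  [with Load=6]  = -3
Creep = 3Strain + 2  [with Strain=-3]  = -7
Life = Fatigue - 3Creep + 1  [with Fatigue=6, Creep=-7]  = 28
Without intervention: Strain = -3 if Load >= 3 else 2  [with Load=6]  = -3; Creep = 3Strain + 2  [with Strain=-3]  = -7; Fatigue = max(Strain, Load) - 2  [with Strain=-3, Load=6]  = 4; Life = Fatigue - 3Creep + 1  [with Fatigue=4, Creep=-7]  = 26.
Change = 28 − 26 = 2.

2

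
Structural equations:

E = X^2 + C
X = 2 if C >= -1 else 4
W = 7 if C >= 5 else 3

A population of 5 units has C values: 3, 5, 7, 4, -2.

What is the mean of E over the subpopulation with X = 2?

8.75

Conditioning on X=2 selects the 4 unit(s) with C ∈ {3, 5, 7, 4}. Their E values: 7, 9, 11, 8. Mean = 8.75.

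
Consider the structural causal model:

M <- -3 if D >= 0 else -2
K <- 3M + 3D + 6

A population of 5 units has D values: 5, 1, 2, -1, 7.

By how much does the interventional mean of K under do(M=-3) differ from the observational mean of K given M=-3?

Every unit gets M=-3 under the intervention. K values become 12, 0, 3, -6, 18; E[K|do(M=-3)] = 5.4.
E[K|M=-3] averages over only the 4 units with M=-3 (D = 5, 1, 2, 7): K = 12, 0, 3, 18, mean 8.25.
Difference = 5.4 − 8.25 = -2.85.

-2.85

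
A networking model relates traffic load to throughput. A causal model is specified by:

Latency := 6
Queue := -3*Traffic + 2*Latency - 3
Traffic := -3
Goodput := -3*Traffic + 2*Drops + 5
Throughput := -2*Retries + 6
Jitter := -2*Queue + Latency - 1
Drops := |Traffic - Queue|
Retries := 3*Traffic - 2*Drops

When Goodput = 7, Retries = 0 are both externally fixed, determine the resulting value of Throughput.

Under do(Goodput = 7, Retries = 0), each intervened variable's structural equation is replaced by its fixed value.
Throughput = -2*Retries + 6  [with Retries=0]  = 6

6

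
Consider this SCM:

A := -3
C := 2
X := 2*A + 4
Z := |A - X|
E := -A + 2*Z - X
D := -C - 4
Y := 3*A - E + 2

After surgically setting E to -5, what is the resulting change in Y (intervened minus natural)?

12

Under do(E=-5), the mechanism E := -A + 2*Z - X is discarded; E is fixed at -5.
Y = 3*A - E + 2  [with A=-3, E=-5]  = -2
Without intervention: X = 2*A + 4  [with A=-3]  = -2; Z = |A - X|  [with A=-3, X=-2]  = 1; E = -A + 2*Z - X  [with A=-3, Z=1, X=-2]  = 7; Y = 3*A - E + 2  [with A=-3, E=7]  = -14.
Change = -2 − (-14) = 12.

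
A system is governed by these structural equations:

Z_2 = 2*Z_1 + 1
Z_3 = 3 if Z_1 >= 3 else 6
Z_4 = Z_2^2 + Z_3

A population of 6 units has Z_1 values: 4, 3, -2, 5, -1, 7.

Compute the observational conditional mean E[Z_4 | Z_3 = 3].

122

Conditioning on Z_3=3 selects the 4 unit(s) with Z_1 ∈ {4, 3, 5, 7}. Their Z_4 values: 84, 52, 124, 228. Mean = 122.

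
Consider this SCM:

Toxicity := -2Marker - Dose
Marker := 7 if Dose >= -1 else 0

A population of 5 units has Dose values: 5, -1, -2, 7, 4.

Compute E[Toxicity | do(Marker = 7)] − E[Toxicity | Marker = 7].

1.15

Under do(Marker=7), Marker's equation is replaced by Marker=7 for every unit. Per-unit Toxicity: -19, -13, -12, -21, -18. Mean = -16.6.
E[Toxicity|Marker=7] averages over only the 4 units with Marker=7 (Dose = 5, -1, 7, 4): Toxicity = -19, -13, -21, -18, mean -17.75.
Difference = -16.6 − (-17.75) = 1.15.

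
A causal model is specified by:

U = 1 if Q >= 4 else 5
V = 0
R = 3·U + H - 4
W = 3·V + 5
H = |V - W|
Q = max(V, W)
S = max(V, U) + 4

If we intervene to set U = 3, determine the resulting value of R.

10

The intervention breaks the incoming arrows to U: U = 1 if Q >= 4 else 5 no longer applies, and U = 3.
W = 3·V + 5  [with V=0]  = 5
H = |V - W|  [with V=0, W=5]  = 5
R = 3·U + H - 4  [with U=3, H=5]  = 10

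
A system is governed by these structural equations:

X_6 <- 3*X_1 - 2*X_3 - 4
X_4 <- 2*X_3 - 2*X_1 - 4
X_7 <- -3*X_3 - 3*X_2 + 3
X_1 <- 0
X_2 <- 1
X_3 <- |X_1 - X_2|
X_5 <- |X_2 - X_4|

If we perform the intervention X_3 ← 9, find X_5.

do(X_3=9) replaces the equation X_3 <- |X_1 - X_2| with the constant X_3 = 9.
X_4 = 2*X_3 - 2*X_1 - 4  [with X_3=9, X_1=0]  = 14
X_5 = |X_2 - X_4|  [with X_2=1, X_4=14]  = 13

13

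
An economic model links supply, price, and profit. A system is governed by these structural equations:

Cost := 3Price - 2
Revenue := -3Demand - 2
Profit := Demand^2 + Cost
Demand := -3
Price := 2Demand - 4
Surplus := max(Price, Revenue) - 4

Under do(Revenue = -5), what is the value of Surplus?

Under do(Revenue=-5), the mechanism Revenue := -3Demand - 2 is discarded; Revenue is fixed at -5.
Price = 2Demand - 4  [with Demand=-3]  = -10
Surplus = max(Price, Revenue) - 4  [with Price=-10, Revenue=-5]  = -9

-9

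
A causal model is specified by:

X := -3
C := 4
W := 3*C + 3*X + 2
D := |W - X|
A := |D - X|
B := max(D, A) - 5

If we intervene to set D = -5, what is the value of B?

-3

Under do(D=-5), the mechanism D := |W - X| is discarded; D is fixed at -5.
A = |D - X|  [with D=-5, X=-3]  = 2
B = max(D, A) - 5  [with D=-5, A=2]  = -3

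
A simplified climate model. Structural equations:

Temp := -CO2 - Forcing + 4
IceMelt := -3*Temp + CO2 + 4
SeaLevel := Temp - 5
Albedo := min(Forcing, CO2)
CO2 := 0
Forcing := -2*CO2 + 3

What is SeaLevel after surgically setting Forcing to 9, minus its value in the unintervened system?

Under do(Forcing=9), the mechanism Forcing := -2*CO2 + 3 is discarded; Forcing is fixed at 9.
Temp = -CO2 - Forcing + 4  [with CO2=0, Forcing=9]  = -5
SeaLevel = Temp - 5  [with Temp=-5]  = -10
Without intervention: Forcing = -2*CO2 + 3  [with CO2=0]  = 3; Temp = -CO2 - Forcing + 4  [with CO2=0, Forcing=3]  = 1; SeaLevel = Temp - 5  [with Temp=1]  = -4.
Change = -10 − (-4) = -6.

-6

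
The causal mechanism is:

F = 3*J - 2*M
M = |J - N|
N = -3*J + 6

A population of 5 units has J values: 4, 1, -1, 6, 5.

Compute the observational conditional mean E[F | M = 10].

-15.5

Observing M=10 restricts to units where M's equation naturally yields 10: J ∈ {4, -1}. In that subpopulation F = -8, -23, mean -15.5.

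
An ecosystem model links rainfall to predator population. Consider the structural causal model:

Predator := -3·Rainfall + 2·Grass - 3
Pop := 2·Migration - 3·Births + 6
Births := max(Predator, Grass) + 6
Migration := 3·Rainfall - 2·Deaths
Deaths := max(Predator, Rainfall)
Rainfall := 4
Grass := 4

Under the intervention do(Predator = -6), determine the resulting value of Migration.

The intervention breaks the incoming arrows to Predator: Predator := -3·Rainfall + 2·Grass - 3 no longer applies, and Predator = -6.
Deaths = max(Predator, Rainfall)  [with Predator=-6, Rainfall=4]  = 4
Migration = 3·Rainfall - 2·Deaths  [with Rainfall=4, Deaths=4]  = 4

4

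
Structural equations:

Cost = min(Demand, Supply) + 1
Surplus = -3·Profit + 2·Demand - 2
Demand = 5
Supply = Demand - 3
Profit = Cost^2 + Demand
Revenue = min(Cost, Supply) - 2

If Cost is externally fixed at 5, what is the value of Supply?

Under do(Cost=5), the mechanism Cost = min(Demand, Supply) + 1 is discarded; Cost is fixed at 5.
Since Supply is not a descendant of the intervened variable, it is unaffected.
Supply = Demand - 3  [with Demand=5]  = 2

2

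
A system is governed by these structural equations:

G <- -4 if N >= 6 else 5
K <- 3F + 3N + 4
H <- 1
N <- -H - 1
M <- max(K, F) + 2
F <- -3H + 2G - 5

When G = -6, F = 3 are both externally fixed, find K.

7

Setting G = -6, F = 3 by intervention discards those variables' equations.
N = -H - 1  [with H=1]  = -2
K = 3F + 3N + 4  [with F=3, N=-2]  = 7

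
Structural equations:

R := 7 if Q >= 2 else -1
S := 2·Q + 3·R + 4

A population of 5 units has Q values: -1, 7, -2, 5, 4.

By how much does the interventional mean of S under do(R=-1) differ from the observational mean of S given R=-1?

8.2

Every unit gets R=-1 under the intervention. S values become -1, 15, -3, 11, 9; E[S|do(R=-1)] = 6.2.
Conditioning on R=-1 selects the 2 unit(s) with Q ∈ {-1, -2}. Their S values: -1, -3. Mean = -2.
Difference = 6.2 − (-2) = 8.2.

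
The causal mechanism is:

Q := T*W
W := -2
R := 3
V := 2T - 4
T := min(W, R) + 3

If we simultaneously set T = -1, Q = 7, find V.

-6

Setting T = -1, Q = 7 by intervention discards those variables' equations.
V = 2T - 4  [with T=-1]  = -6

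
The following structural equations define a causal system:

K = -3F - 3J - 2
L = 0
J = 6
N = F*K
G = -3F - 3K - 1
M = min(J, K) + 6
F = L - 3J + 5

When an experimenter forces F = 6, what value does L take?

0

Under do(F=6), the mechanism F = L - 3J + 5 is discarded; F is fixed at 6.
L is not downstream of the intervention, so its value is determined by the original equations.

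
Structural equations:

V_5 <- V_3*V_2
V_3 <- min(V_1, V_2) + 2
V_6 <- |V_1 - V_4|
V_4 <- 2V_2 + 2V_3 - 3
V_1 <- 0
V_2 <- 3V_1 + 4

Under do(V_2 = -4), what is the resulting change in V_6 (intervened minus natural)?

6

Under do(V_2=-4), the mechanism V_2 <- 3V_1 + 4 is discarded; V_2 is fixed at -4.
V_3 = min(V_1, V_2) + 2  [with V_1=0, V_2=-4]  = -2
V_4 = 2V_2 + 2V_3 - 3  [with V_2=-4, V_3=-2]  = -15
V_6 = |V_1 - V_4|  [with V_1=0, V_4=-15]  = 15
Without intervention: V_2 = 3V_1 + 4  [with V_1=0]  = 4; V_3 = min(V_1, V_2) + 2  [with V_1=0, V_2=4]  = 2; V_4 = 2V_2 + 2V_3 - 3  [with V_2=4, V_3=2]  = 9; V_6 = |V_1 - V_4|  [with V_1=0, V_4=9]  = 9.
Change = 15 − 9 = 6.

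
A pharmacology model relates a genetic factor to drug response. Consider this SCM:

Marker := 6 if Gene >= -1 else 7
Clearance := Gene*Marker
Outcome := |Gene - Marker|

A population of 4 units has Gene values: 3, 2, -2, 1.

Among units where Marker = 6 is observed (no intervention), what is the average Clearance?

12

E[Clearance|Marker=6] averages over only the 3 units with Marker=6 (Gene = 3, 2, 1): Clearance = 18, 12, 6, mean 12.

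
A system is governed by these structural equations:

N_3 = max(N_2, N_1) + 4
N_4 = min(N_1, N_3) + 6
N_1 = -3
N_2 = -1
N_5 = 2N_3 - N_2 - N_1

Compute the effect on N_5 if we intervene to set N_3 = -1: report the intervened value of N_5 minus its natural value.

-8

do(N_3=-1) replaces the equation N_3 = max(N_2, N_1) + 4 with the constant N_3 = -1.
N_5 = 2N_3 - N_2 - N_1  [with N_3=-1, N_2=-1, N_1=-3]  = 2
Without intervention: N_3 = max(N_2, N_1) + 4  [with N_2=-1, N_1=-3]  = 3; N_5 = 2N_3 - N_2 - N_1  [with N_3=3, N_2=-1, N_1=-3]  = 10.
Change = 2 − 10 = -8.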